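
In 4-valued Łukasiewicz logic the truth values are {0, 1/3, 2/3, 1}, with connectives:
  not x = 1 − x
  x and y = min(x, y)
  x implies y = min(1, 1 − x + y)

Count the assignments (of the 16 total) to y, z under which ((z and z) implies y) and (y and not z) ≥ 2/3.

y = 0, z = 0 ↦ 0  <
y = 0, z = 1/3 ↦ 0  <
y = 0, z = 2/3 ↦ 0  <
y = 0, z = 1 ↦ 0  <
y = 1/3, z = 0 ↦ 1/3  <
y = 1/3, z = 1/3 ↦ 1/3  <
y = 1/3, z = 2/3 ↦ 1/3  <
y = 1/3, z = 1 ↦ 0  <
y = 2/3, z = 0 ↦ 2/3  ≥
y = 2/3, z = 1/3 ↦ 2/3  ≥
y = 2/3, z = 2/3 ↦ 1/3  <
y = 2/3, z = 1 ↦ 0  <
y = 1, z = 0 ↦ 1  ≥
y = 1, z = 1/3 ↦ 2/3  ≥
y = 1, z = 2/3 ↦ 1/3  <
y = 1, z = 1 ↦ 0  <
So 4 of the 16 assignments meet the threshold.

4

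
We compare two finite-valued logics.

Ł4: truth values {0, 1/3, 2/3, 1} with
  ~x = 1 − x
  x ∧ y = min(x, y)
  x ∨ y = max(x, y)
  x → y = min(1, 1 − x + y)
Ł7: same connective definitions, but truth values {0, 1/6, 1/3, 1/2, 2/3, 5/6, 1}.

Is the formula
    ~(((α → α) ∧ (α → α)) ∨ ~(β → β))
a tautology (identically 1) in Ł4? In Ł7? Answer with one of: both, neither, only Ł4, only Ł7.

neither

In Ł4: at α = 0, β = 0 the value is 0 — not a tautology.
In Ł7: at α = 0, β = 0 the value is 0 — not a tautology.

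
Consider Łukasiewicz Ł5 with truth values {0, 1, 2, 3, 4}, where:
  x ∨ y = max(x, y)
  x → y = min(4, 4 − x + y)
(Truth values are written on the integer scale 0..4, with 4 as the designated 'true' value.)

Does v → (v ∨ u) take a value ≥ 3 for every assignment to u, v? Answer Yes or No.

Yes

At u = 4, v = 3, for instance:
v ∨ u = 3 ∨ 4 = 4
v → (v ∨ u) = 3 → 4 = 4
and checking the remaining 24 assignments likewise gives ≥ 3 in every case.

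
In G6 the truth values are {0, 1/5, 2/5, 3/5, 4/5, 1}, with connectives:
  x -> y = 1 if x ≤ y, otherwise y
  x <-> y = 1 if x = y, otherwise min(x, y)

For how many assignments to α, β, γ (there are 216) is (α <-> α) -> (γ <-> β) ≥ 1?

36

value 1: 36 assignments (counts)
value 4/5: 12 assignments
value 3/5: 24 assignments
value 2/5: 36 assignments
value 1/5: 48 assignments
value 0: 60 assignments
So 36 of the 216 assignments meet the threshold.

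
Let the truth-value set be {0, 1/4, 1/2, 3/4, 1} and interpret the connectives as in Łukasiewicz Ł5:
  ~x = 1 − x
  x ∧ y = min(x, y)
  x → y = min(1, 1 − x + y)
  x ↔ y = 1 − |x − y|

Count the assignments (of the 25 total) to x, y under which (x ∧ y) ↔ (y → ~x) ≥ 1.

2

value 1: 2 assignments (counts)
value 3/4: 3 assignments
value 1/2: 5 assignments
value 1/4: 5 assignments
value 0: 10 assignments
So 2 of the 25 assignments meet the threshold.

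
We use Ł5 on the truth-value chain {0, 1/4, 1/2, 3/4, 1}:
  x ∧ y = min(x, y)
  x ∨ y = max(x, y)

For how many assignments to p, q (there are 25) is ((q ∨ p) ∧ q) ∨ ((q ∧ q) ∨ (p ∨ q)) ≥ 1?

9

value 1: 9 assignments (counts)
value 3/4: 7 assignments
value 1/2: 5 assignments
value 1/4: 3 assignments
value 0: 1 assignment
So 9 of the 25 assignments meet the threshold.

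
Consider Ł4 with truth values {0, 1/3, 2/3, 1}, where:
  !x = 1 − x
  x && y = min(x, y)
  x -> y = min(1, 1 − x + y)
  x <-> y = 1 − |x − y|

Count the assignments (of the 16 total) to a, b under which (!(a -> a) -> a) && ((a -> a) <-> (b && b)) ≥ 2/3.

8

a = 0, b = 0 ↦ 0  <
a = 0, b = 1/3 ↦ 1/3  <
a = 0, b = 2/3 ↦ 2/3  ≥
a = 0, b = 1 ↦ 1  ≥
a = 1/3, b = 0 ↦ 0  <
a = 1/3, b = 1/3 ↦ 1/3  <
a = 1/3, b = 2/3 ↦ 2/3  ≥
a = 1/3, b = 1 ↦ 1  ≥
a = 2/3, b = 0 ↦ 0  <
a = 2/3, b = 1/3 ↦ 1/3  <
a = 2/3, b = 2/3 ↦ 2/3  ≥
a = 2/3, b = 1 ↦ 1  ≥
a = 1, b = 0 ↦ 0  <
a = 1, b = 1/3 ↦ 1/3  <
a = 1, b = 2/3 ↦ 2/3  ≥
a = 1, b = 1 ↦ 1  ≥
So 8 of the 16 assignments meet the threshold.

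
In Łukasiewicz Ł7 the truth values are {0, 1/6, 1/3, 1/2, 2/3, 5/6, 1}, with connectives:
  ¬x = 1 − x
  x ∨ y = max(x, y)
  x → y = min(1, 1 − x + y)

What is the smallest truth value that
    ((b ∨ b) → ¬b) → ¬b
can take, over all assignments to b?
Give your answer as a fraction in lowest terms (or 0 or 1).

1/2

Take b = 1/2:
b ∨ b = 1/2 ∨ 1/2 = 1/2
¬b = ¬1/2 = 1/2
(b ∨ b) → ¬b = 1/2 → 1/2 = 1
¬b = ¬1/2 = 1/2
((b ∨ b) → ¬b) → ¬b = 1 → 1/2 = 1/2
No assignment yields a value below 1/2, so this is the minimum.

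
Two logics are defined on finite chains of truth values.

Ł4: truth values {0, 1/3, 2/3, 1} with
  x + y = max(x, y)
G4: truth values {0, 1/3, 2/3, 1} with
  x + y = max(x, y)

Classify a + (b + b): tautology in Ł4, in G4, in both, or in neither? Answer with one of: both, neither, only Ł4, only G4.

In Ł4: at a = 0, b = 0 the value is 0 — not a tautology.
In G4: at a = 0, b = 0 the value is 0 — not a tautology.

neither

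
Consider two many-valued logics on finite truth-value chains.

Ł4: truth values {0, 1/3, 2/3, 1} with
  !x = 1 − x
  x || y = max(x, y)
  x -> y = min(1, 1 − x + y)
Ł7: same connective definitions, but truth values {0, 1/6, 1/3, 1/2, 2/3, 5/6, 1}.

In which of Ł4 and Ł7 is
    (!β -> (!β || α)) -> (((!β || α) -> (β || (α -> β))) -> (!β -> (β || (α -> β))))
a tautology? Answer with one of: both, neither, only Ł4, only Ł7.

In Ł4: every assignment gives 1 — tautology.
In Ł7: every assignment gives 1 — tautology.

both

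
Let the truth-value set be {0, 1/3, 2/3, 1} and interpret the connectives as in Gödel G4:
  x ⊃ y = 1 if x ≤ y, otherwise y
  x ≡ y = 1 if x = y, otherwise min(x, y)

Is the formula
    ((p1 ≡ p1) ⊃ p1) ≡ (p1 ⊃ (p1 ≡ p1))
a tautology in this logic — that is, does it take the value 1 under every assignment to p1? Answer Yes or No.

Counterexample: take p1 = 0.
p1 ≡ p1 = 0 ≡ 0 = 1
(p1 ≡ p1) ⊃ p1 = 1 ⊃ 0 = 0
p1 ⊃ (p1 ≡ p1) = 0 ⊃ 1 = 1
((p1 ≡ p1) ⊃ p1) ≡ (p1 ⊃ (p1 ≡ p1)) = 0 ≡ 1 = 0
This gives 0 ≠ 1.

No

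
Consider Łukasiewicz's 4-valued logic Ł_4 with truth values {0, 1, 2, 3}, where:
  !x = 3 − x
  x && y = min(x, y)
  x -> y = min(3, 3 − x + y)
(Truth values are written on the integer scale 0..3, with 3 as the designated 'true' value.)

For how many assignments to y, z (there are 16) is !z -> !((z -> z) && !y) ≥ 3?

10

y = 0, z = 0 ↦ 0  <
y = 0, z = 1 ↦ 1  <
y = 0, z = 2 ↦ 2  <
y = 0, z = 3 ↦ 3  ≥
y = 1, z = 0 ↦ 1  <
y = 1, z = 1 ↦ 2  <
y = 1, z = 2 ↦ 3  ≥
y = 1, z = 3 ↦ 3  ≥
y = 2, z = 0 ↦ 2  <
y = 2, z = 1 ↦ 3  ≥
y = 2, z = 2 ↦ 3  ≥
y = 2, z = 3 ↦ 3  ≥
y = 3, z = 0 ↦ 3  ≥
y = 3, z = 1 ↦ 3  ≥
y = 3, z = 2 ↦ 3  ≥
y = 3, z = 3 ↦ 3  ≥
So 10 of the 16 assignments meet the threshold.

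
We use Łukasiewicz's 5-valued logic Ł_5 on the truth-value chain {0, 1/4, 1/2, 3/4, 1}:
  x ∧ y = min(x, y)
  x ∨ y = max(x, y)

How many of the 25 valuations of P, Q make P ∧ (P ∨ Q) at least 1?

5

value 1: 5 assignments (counts)
value 3/4: 5 assignments
value 1/2: 5 assignments
value 1/4: 5 assignments
value 0: 5 assignments
So 5 of the 25 assignments meet the threshold.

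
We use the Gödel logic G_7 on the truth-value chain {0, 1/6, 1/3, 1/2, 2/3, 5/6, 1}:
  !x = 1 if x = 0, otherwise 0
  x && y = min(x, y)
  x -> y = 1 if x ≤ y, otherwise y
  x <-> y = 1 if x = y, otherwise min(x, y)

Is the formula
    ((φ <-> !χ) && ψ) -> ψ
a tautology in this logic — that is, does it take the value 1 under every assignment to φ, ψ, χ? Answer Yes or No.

At φ = 1/3, ψ = 5/6, χ = 1/6, for instance:
!χ = !1/6 = 0
φ <-> !χ = 1/3 <-> 0 = 0
(φ <-> !χ) && ψ = 0 && 5/6 = 0
((φ <-> !χ) && ψ) -> ψ = 0 -> 5/6 = 1
and checking the remaining 342 assignments likewise gives ≥ 1 in every case.

Yes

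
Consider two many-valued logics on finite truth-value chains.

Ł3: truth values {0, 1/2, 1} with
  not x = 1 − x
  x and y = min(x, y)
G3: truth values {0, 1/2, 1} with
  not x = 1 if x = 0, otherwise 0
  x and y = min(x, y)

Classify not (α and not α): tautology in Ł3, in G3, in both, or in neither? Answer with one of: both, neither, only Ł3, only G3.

only G3

In Ł3: at α = 1/2 the value is 1/2 — not a tautology.
In G3: every assignment gives 1 — tautology.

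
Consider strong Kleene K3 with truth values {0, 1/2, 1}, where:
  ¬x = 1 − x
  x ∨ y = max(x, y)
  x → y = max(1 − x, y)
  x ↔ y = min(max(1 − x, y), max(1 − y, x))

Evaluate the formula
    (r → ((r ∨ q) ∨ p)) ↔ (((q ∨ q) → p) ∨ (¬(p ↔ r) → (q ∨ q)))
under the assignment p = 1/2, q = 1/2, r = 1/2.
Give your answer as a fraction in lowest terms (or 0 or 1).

r ∨ q = 1/2 ∨ 1/2 = 1/2
(r ∨ q) ∨ p = 1/2 ∨ 1/2 = 1/2
r → ((r ∨ q) ∨ p) = 1/2 → 1/2 = 1/2
q ∨ q = 1/2 ∨ 1/2 = 1/2
(q ∨ q) → p = 1/2 → 1/2 = 1/2
p ↔ r = 1/2 ↔ 1/2 = 1/2
¬(p ↔ r) = ¬1/2 = 1/2
q ∨ q = 1/2 ∨ 1/2 = 1/2
¬(p ↔ r) → (q ∨ q) = 1/2 → 1/2 = 1/2
((q ∨ q) → p) ∨ (¬(p ↔ r) → (q ∨ q)) = 1/2 ∨ 1/2 = 1/2
(r → ((r ∨ q) ∨ p)) ↔ (((q ∨ q) → p) ∨ (¬(p ↔ r) → (q ∨ q))) = 1/2 ↔ 1/2 = 1/2

1/2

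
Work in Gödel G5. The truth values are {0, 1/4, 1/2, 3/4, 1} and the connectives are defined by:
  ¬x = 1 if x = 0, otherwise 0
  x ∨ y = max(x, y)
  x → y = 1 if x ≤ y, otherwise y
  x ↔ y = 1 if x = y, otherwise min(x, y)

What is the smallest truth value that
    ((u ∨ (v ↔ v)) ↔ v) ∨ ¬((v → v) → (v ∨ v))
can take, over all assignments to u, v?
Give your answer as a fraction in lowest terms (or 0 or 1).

Take u = 0, v = 1/4:
v ↔ v = 1/4 ↔ 1/4 = 1
u ∨ (v ↔ v) = 0 ∨ 1 = 1
(u ∨ (v ↔ v)) ↔ v = 1 ↔ 1/4 = 1/4
v → v = 1/4 → 1/4 = 1
v ∨ v = 1/4 ∨ 1/4 = 1/4
(v → v) → (v ∨ v) = 1 → 1/4 = 1/4
¬((v → v) → (v ∨ v)) = ¬1/4 = 0
((u ∨ (v ↔ v)) ↔ v) ∨ ¬((v → v) → (v ∨ v)) = 1/4 ∨ 0 = 1/4
No assignment yields a value below 1/4, so this is the minimum.

1/4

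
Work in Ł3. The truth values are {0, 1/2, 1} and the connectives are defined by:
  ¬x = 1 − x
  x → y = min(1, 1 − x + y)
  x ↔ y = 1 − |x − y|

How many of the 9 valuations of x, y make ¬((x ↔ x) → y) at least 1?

x = 0, y = 0 ↦ 1  ≥
x = 0, y = 1/2 ↦ 1/2  <
x = 0, y = 1 ↦ 0  <
x = 1/2, y = 0 ↦ 1  ≥
x = 1/2, y = 1/2 ↦ 1/2  <
x = 1/2, y = 1 ↦ 0  <
x = 1, y = 0 ↦ 1  ≥
x = 1, y = 1/2 ↦ 1/2  <
x = 1, y = 1 ↦ 0  <
So 3 of the 9 assignments meet the threshold.

3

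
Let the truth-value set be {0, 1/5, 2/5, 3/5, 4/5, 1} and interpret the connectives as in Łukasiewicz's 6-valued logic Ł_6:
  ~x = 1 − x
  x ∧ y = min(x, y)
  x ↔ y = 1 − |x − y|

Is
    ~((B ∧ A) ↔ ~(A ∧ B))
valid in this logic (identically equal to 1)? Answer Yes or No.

No

Counterexample: take A = 1/5, B = 1/5.
B ∧ A = 1/5 ∧ 1/5 = 1/5
A ∧ B = 1/5 ∧ 1/5 = 1/5
~(A ∧ B) = ~1/5 = 4/5
(B ∧ A) ↔ ~(A ∧ B) = 1/5 ↔ 4/5 = 2/5
~((B ∧ A) ↔ ~(A ∧ B)) = ~2/5 = 3/5
This gives 3/5 ≠ 1.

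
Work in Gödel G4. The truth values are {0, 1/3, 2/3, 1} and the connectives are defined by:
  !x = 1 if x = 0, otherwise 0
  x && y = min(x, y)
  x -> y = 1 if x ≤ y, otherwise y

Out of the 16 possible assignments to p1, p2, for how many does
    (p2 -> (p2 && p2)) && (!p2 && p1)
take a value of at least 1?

p1 = 0, p2 = 0 ↦ 0  <
p1 = 0, p2 = 1/3 ↦ 0  <
p1 = 0, p2 = 2/3 ↦ 0  <
p1 = 0, p2 = 1 ↦ 0  <
p1 = 1/3, p2 = 0 ↦ 1/3  <
p1 = 1/3, p2 = 1/3 ↦ 0  <
p1 = 1/3, p2 = 2/3 ↦ 0  <
p1 = 1/3, p2 = 1 ↦ 0  <
p1 = 2/3, p2 = 0 ↦ 2/3  <
p1 = 2/3, p2 = 1/3 ↦ 0  <
p1 = 2/3, p2 = 2/3 ↦ 0  <
p1 = 2/3, p2 = 1 ↦ 0  <
p1 = 1, p2 = 0 ↦ 1  ≥
p1 = 1, p2 = 1/3 ↦ 0  <
p1 = 1, p2 = 2/3 ↦ 0  <
p1 = 1, p2 = 1 ↦ 0  <
So 1 of the 16 assignments meets the threshold.

1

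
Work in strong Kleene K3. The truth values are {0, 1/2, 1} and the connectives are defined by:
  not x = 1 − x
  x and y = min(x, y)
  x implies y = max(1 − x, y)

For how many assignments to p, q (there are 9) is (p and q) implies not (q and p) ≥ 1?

p = 0, q = 0 ↦ 1  ≥
p = 0, q = 1/2 ↦ 1  ≥
p = 0, q = 1 ↦ 1  ≥
p = 1/2, q = 0 ↦ 1  ≥
p = 1/2, q = 1/2 ↦ 1/2  <
p = 1/2, q = 1 ↦ 1/2  <
p = 1, q = 0 ↦ 1  ≥
p = 1, q = 1/2 ↦ 1/2  <
p = 1, q = 1 ↦ 0  <
So 5 of the 9 assignments meet the threshold.

5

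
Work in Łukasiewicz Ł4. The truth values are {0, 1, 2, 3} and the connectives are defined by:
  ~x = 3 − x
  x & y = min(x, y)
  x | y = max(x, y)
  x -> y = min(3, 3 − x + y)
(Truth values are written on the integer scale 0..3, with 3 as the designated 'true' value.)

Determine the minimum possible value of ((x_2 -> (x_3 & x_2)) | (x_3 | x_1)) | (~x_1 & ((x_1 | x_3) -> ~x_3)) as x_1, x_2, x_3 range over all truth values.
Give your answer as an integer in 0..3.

2

Take x_1 = 0, x_2 = 3, x_3 = 2:
x_3 & x_2 = 2 & 3 = 2
x_2 -> (x_3 & x_2) = 3 -> 2 = 2
x_3 | x_1 = 2 | 0 = 2
(x_2 -> (x_3 & x_2)) | (x_3 | x_1) = 2 | 2 = 2
~x_1 = ~0 = 3
x_1 | x_3 = 0 | 2 = 2
~x_3 = ~2 = 1
(x_1 | x_3) -> ~x_3 = 2 -> 1 = 2
~x_1 & ((x_1 | x_3) -> ~x_3) = 3 & 2 = 2
((x_2 -> (x_3 & x_2)) | (x_3 | x_1)) | (~x_1 & ((x_1 | x_3) -> ~x_3)) = 2 | 2 = 2
No assignment yields a value below 2, so this is the minimum.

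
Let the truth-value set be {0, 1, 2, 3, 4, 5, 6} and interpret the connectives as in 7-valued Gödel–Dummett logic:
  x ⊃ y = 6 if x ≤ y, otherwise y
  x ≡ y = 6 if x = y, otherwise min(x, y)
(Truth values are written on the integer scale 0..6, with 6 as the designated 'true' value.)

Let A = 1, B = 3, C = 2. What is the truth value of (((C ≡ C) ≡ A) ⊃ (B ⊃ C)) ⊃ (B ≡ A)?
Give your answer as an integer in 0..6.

1

C ≡ C = 2 ≡ 2 = 6
(C ≡ C) ≡ A = 6 ≡ 1 = 1
B ⊃ C = 3 ⊃ 2 = 2
((C ≡ C) ≡ A) ⊃ (B ⊃ C) = 1 ⊃ 2 = 6
B ≡ A = 3 ≡ 1 = 1
(((C ≡ C) ≡ A) ⊃ (B ⊃ C)) ⊃ (B ≡ A) = 6 ⊃ 1 = 1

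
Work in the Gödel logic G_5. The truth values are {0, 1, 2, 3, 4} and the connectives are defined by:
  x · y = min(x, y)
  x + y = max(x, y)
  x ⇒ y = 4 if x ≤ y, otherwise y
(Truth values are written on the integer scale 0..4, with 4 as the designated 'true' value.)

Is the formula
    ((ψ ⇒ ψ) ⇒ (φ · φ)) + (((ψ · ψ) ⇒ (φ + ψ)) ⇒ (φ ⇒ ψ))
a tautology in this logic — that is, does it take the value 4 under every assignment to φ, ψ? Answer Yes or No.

No

Counterexample: take φ = 1, ψ = 0.
ψ ⇒ ψ = 0 ⇒ 0 = 4
φ · φ = 1 · 1 = 1
(ψ ⇒ ψ) ⇒ (φ · φ) = 4 ⇒ 1 = 1
ψ · ψ = 0 · 0 = 0
φ + ψ = 1 + 0 = 1
(ψ · ψ) ⇒ (φ + ψ) = 0 ⇒ 1 = 4
φ ⇒ ψ = 1 ⇒ 0 = 0
((ψ · ψ) ⇒ (φ + ψ)) ⇒ (φ ⇒ ψ) = 4 ⇒ 0 = 0
((ψ ⇒ ψ) ⇒ (φ · φ)) + (((ψ · ψ) ⇒ (φ + ψ)) ⇒ (φ ⇒ ψ)) = 1 + 0 = 1
This gives 1 ≠ 4.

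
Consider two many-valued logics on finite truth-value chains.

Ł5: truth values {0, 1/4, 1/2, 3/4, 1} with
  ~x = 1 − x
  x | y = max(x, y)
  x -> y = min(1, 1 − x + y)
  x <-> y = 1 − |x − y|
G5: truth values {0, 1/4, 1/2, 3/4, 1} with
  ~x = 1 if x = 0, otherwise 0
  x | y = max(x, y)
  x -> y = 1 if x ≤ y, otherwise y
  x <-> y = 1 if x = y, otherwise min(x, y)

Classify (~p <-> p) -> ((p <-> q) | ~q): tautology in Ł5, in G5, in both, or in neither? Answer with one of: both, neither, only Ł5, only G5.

only G5

In Ł5: at p = 1/4, q = 1 the value is 3/4 — not a tautology.
In G5: every assignment gives 1 — tautology.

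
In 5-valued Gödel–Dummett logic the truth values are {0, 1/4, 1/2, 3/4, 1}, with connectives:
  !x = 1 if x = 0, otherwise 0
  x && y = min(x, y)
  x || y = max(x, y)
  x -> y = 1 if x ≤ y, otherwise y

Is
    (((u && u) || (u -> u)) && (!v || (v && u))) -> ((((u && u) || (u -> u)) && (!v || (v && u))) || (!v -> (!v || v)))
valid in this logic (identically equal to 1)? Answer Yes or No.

At u = 1/2, v = 1, for instance:
u && u = 1/2 && 1/2 = 1/2
u -> u = 1/2 -> 1/2 = 1
(u && u) || (u -> u) = 1/2 || 1 = 1
!v = !1 = 0
v && u = 1 && 1/2 = 1/2
!v || (v && u) = 0 || 1/2 = 1/2
((u && u) || (u -> u)) && (!v || (v && u)) = 1 && 1/2 = 1/2
!v = !1 = 0
!v = !1 = 0
!v || v = 0 || 1 = 1
!v -> (!v || v) = 0 -> 1 = 1
(((u && u) || (u -> u)) && (!v || (v && u))) || (!v -> (!v || v)) = 1/2 || 1 = 1
(((u && u) || (u -> u)) && (!v || (v && u))) -> ((((u && u) || (u -> u)) && (!v || (v && u))) || (!v -> (!v || v))) = 1/2 -> 1 = 1
and checking the remaining 24 assignments likewise gives ≥ 1 in every case.

Yes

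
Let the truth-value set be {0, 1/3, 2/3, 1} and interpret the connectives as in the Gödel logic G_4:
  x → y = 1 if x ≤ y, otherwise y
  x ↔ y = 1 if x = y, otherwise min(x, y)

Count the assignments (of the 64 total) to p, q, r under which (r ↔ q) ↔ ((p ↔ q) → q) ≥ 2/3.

value 1: 19 assignments (counts)
value 2/3: 8 assignments (counts)
value 1/3: 15 assignments
value 0: 22 assignments
So 27 of the 64 assignments meet the threshold.

27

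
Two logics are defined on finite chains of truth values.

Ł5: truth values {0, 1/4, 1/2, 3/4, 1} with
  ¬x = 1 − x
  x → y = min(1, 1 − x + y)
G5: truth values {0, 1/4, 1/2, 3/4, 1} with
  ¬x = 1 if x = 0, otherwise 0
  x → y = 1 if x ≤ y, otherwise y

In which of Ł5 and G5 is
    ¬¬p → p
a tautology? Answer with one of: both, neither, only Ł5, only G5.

only Ł5

In Ł5: every assignment gives 1 — tautology.
In G5: at p = 1/4 the value is 1/4 — not a tautology.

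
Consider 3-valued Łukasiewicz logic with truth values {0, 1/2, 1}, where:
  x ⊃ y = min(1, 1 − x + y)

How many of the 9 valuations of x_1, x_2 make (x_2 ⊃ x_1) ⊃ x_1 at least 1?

x_1 = 0, x_2 = 0 ↦ 0  <
x_1 = 0, x_2 = 1/2 ↦ 1/2  <
x_1 = 0, x_2 = 1 ↦ 1  ≥
x_1 = 1/2, x_2 = 0 ↦ 1/2  <
x_1 = 1/2, x_2 = 1/2 ↦ 1/2  <
x_1 = 1/2, x_2 = 1 ↦ 1  ≥
x_1 = 1, x_2 = 0 ↦ 1  ≥
x_1 = 1, x_2 = 1/2 ↦ 1  ≥
x_1 = 1, x_2 = 1 ↦ 1  ≥
So 5 of the 9 assignments meet the threshold.

5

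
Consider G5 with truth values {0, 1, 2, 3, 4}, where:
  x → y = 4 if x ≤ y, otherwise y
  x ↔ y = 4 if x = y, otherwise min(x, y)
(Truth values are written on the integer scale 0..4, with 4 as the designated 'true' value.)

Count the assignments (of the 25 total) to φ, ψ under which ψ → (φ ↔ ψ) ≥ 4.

15

value 4: 15 assignments (counts)
value 3: 1 assignment
value 2: 2 assignments
value 1: 3 assignments
value 0: 4 assignments
So 15 of the 25 assignments meet the threshold.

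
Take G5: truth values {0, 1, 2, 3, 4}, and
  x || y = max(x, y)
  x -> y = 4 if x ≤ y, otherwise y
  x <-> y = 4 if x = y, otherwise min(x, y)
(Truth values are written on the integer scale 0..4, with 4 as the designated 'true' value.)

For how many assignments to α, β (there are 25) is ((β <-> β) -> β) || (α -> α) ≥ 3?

25

value 4: 25 assignments (counts)
So 25 of the 25 assignments meet the threshold.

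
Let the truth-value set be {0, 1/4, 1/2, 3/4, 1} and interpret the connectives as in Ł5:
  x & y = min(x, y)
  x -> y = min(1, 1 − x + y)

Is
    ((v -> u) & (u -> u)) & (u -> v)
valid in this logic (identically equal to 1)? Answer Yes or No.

No

Counterexample: take u = 0, v = 1/4.
v -> u = 1/4 -> 0 = 3/4
u -> u = 0 -> 0 = 1
(v -> u) & (u -> u) = 3/4 & 1 = 3/4
u -> v = 0 -> 1/4 = 1
((v -> u) & (u -> u)) & (u -> v) = 3/4 & 1 = 3/4
This gives 3/4 ≠ 1.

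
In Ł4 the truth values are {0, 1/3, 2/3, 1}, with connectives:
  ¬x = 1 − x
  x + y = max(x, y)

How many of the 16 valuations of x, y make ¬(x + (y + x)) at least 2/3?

4

x = 0, y = 0 ↦ 1  ≥
x = 0, y = 1/3 ↦ 2/3  ≥
x = 0, y = 2/3 ↦ 1/3  <
x = 0, y = 1 ↦ 0  <
x = 1/3, y = 0 ↦ 2/3  ≥
x = 1/3, y = 1/3 ↦ 2/3  ≥
x = 1/3, y = 2/3 ↦ 1/3  <
x = 1/3, y = 1 ↦ 0  <
x = 2/3, y = 0 ↦ 1/3  <
x = 2/3, y = 1/3 ↦ 1/3  <
x = 2/3, y = 2/3 ↦ 1/3  <
x = 2/3, y = 1 ↦ 0  <
x = 1, y = 0 ↦ 0  <
x = 1, y = 1/3 ↦ 0  <
x = 1, y = 2/3 ↦ 0  <
x = 1, y = 1 ↦ 0  <
So 4 of the 16 assignments meet the threshold.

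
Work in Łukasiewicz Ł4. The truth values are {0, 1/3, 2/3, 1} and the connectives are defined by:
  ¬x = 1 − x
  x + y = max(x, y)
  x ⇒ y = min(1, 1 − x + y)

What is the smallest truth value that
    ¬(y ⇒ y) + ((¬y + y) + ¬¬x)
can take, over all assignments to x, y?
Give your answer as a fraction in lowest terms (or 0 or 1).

2/3

Take x = 0, y = 1/3:
y ⇒ y = 1/3 ⇒ 1/3 = 1
¬(y ⇒ y) = ¬1 = 0
¬y = ¬1/3 = 2/3
¬y + y = 2/3 + 1/3 = 2/3
¬x = ¬0 = 1
¬¬x = ¬1 = 0
(¬y + y) + ¬¬x = 2/3 + 0 = 2/3
¬(y ⇒ y) + ((¬y + y) + ¬¬x) = 0 + 2/3 = 2/3
No assignment yields a value below 2/3, so this is the minimum.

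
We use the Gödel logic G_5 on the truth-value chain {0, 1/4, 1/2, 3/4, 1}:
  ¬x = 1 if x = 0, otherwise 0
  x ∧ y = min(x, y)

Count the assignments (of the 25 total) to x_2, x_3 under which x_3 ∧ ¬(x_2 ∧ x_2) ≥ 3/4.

2

value 1: 1 assignment (counts)
value 3/4: 1 assignment (counts)
value 1/2: 1 assignment
value 1/4: 1 assignment
value 0: 21 assignments
So 2 of the 25 assignments meet the threshold.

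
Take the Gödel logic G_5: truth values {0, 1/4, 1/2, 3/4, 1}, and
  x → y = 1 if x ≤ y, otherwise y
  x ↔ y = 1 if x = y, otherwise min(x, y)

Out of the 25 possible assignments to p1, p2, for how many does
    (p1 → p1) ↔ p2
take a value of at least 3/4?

10

value 1: 5 assignments (counts)
value 3/4: 5 assignments (counts)
value 1/2: 5 assignments
value 1/4: 5 assignments
value 0: 5 assignments
So 10 of the 25 assignments meet the threshold.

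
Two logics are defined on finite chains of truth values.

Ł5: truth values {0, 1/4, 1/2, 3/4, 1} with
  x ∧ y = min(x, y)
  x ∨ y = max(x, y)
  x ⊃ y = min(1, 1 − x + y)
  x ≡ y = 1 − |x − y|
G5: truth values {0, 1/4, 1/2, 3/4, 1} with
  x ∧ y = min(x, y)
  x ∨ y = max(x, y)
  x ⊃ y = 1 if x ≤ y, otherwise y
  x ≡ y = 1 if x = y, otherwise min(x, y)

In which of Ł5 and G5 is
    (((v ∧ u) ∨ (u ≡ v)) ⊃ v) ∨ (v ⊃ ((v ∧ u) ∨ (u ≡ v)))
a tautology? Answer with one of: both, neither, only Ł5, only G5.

both

In Ł5: every assignment gives 1 — tautology.
In G5: every assignment gives 1 — tautology.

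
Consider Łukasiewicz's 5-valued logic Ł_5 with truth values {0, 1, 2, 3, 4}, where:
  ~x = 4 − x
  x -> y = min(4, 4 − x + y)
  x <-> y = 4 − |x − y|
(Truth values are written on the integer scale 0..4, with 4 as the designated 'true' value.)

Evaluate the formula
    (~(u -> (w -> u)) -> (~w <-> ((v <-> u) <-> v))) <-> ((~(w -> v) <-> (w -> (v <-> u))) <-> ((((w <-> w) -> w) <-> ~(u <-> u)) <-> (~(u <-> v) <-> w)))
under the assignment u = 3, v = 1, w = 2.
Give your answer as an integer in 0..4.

w -> u = 2 -> 3 = 4
u -> (w -> u) = 3 -> 4 = 4
~(u -> (w -> u)) = ~4 = 0
~w = ~2 = 2
v <-> u = 1 <-> 3 = 2
(v <-> u) <-> v = 2 <-> 1 = 3
~w <-> ((v <-> u) <-> v) = 2 <-> 3 = 3
~(u -> (w -> u)) -> (~w <-> ((v <-> u) <-> v)) = 0 -> 3 = 4
w -> v = 2 -> 1 = 3
~(w -> v) = ~3 = 1
v <-> u = 1 <-> 3 = 2
w -> (v <-> u) = 2 -> 2 = 4
~(w -> v) <-> (w -> (v <-> u)) = 1 <-> 4 = 1
w <-> w = 2 <-> 2 = 4
(w <-> w) -> w = 4 -> 2 = 2
u <-> u = 3 <-> 3 = 4
~(u <-> u) = ~4 = 0
((w <-> w) -> w) <-> ~(u <-> u) = 2 <-> 0 = 2
u <-> v = 3 <-> 1 = 2
~(u <-> v) = ~2 = 2
~(u <-> v) <-> w = 2 <-> 2 = 4
(((w <-> w) -> w) <-> ~(u <-> u)) <-> (~(u <-> v) <-> w) = 2 <-> 4 = 2
(~(w -> v) <-> (w -> (v <-> u))) <-> ((((w <-> w) -> w) <-> ~(u <-> u)) <-> (~(u <-> v) <-> w)) = 1 <-> 2 = 3
(~(u -> (w -> u)) -> (~w <-> ((v <-> u) <-> v))) <-> ((~(w -> v) <-> (w -> (v <-> u))) <-> ((((w <-> w) -> w) <-> ~(u <-> u)) <-> (~(u <-> v) <-> w))) = 4 <-> 3 = 3

3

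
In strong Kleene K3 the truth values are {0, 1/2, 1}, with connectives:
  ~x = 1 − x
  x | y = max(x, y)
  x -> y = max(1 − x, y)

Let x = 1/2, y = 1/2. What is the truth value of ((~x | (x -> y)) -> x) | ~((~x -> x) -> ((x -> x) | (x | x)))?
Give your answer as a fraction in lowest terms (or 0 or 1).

~x = ~1/2 = 1/2
x -> y = 1/2 -> 1/2 = 1/2
~x | (x -> y) = 1/2 | 1/2 = 1/2
(~x | (x -> y)) -> x = 1/2 -> 1/2 = 1/2
~x = ~1/2 = 1/2
~x -> x = 1/2 -> 1/2 = 1/2
x -> x = 1/2 -> 1/2 = 1/2
x | x = 1/2 | 1/2 = 1/2
(x -> x) | (x | x) = 1/2 | 1/2 = 1/2
(~x -> x) -> ((x -> x) | (x | x)) = 1/2 -> 1/2 = 1/2
~((~x -> x) -> ((x -> x) | (x | x))) = ~1/2 = 1/2
((~x | (x -> y)) -> x) | ~((~x -> x) -> ((x -> x) | (x | x))) = 1/2 | 1/2 = 1/2

1/2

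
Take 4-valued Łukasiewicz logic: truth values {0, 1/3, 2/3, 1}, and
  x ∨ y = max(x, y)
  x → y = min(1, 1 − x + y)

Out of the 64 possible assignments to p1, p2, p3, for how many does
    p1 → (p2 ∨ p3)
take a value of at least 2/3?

59

value 1: 50 assignments (counts)
value 2/3: 9 assignments (counts)
value 1/3: 4 assignments
value 0: 1 assignment
So 59 of the 64 assignments meet the threshold.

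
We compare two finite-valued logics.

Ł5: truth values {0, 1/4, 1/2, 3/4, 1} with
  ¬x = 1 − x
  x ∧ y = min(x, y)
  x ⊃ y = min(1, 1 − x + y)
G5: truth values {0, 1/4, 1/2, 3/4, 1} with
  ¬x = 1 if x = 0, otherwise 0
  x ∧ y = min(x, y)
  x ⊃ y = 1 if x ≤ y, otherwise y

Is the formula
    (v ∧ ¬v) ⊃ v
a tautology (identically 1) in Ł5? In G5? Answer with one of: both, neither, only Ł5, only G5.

In Ł5: every assignment gives 1 — tautology.
In G5: every assignment gives 1 — tautology.

both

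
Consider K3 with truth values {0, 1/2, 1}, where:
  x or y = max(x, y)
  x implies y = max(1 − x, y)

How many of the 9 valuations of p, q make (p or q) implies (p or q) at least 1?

6

p = 0, q = 0 ↦ 1  ≥
p = 0, q = 1/2 ↦ 1/2  <
p = 0, q = 1 ↦ 1  ≥
p = 1/2, q = 0 ↦ 1/2  <
p = 1/2, q = 1/2 ↦ 1/2  <
p = 1/2, q = 1 ↦ 1  ≥
p = 1, q = 0 ↦ 1  ≥
p = 1, q = 1/2 ↦ 1  ≥
p = 1, q = 1 ↦ 1  ≥
So 6 of the 9 assignments meet the threshold.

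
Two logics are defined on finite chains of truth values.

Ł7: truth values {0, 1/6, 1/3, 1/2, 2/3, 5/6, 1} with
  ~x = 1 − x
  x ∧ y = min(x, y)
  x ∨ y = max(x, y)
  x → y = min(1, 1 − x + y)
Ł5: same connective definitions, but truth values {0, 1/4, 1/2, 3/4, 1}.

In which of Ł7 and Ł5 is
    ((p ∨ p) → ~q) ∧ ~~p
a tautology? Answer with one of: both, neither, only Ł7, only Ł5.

neither

In Ł7: at p = 0, q = 0 the value is 0 — not a tautology.
In Ł5: at p = 0, q = 0 the value is 0 — not a tautology.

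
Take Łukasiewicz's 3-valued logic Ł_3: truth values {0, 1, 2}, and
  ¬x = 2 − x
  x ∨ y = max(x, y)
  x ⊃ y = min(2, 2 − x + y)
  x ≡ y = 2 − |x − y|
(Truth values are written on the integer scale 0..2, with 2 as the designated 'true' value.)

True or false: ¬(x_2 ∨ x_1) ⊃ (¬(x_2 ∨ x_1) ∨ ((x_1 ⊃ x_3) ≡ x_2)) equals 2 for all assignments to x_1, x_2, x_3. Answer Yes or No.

At x_1 = 1, x_2 = 2, x_3 = 1, for instance:
x_2 ∨ x_1 = 2 ∨ 1 = 2
¬(x_2 ∨ x_1) = ¬2 = 0
x_1 ⊃ x_3 = 1 ⊃ 1 = 2
(x_1 ⊃ x_3) ≡ x_2 = 2 ≡ 2 = 2
¬(x_2 ∨ x_1) ∨ ((x_1 ⊃ x_3) ≡ x_2) = 0 ∨ 2 = 2
¬(x_2 ∨ x_1) ⊃ (¬(x_2 ∨ x_1) ∨ ((x_1 ⊃ x_3) ≡ x_2)) = 0 ⊃ 2 = 2
and checking the remaining 26 assignments likewise gives ≥ 2 in every case.

Yes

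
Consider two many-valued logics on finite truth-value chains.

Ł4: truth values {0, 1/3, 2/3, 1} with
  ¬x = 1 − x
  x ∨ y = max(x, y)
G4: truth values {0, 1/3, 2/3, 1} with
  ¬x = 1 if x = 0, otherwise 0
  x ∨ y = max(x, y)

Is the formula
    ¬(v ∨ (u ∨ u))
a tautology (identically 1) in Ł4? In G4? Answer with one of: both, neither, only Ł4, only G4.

In Ł4: at u = 0, v = 1/3 the value is 2/3 — not a tautology.
In G4: at u = 0, v = 1/3 the value is 0 — not a tautology.

neither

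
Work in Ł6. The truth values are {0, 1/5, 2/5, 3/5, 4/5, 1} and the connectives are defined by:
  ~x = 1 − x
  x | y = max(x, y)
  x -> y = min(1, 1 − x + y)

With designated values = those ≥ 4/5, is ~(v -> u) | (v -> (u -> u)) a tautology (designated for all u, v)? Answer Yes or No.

At u = 4/5, v = 3/5, for instance:
v -> u = 3/5 -> 4/5 = 1
~(v -> u) = ~1 = 0
u -> u = 4/5 -> 4/5 = 1
v -> (u -> u) = 3/5 -> 1 = 1
~(v -> u) | (v -> (u -> u)) = 0 | 1 = 1
and checking the remaining 35 assignments likewise gives ≥ 4/5 in every case.

Yes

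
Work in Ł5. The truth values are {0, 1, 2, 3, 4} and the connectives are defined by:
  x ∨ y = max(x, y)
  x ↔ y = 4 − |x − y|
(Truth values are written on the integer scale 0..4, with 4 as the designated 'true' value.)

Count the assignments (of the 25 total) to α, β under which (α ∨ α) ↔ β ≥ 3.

value 4: 5 assignments (counts)
value 3: 8 assignments (counts)
value 2: 6 assignments
value 1: 4 assignments
value 0: 2 assignments
So 13 of the 25 assignments meet the threshold.

13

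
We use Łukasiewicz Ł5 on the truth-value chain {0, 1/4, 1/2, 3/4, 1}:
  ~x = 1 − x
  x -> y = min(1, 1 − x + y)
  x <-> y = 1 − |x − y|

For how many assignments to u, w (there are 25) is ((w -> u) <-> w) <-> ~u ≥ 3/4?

11

value 1: 7 assignments (counts)
value 3/4: 4 assignments (counts)
value 1/2: 9 assignments
value 1/4: 2 assignments
value 0: 3 assignments
So 11 of the 25 assignments meet the threshold.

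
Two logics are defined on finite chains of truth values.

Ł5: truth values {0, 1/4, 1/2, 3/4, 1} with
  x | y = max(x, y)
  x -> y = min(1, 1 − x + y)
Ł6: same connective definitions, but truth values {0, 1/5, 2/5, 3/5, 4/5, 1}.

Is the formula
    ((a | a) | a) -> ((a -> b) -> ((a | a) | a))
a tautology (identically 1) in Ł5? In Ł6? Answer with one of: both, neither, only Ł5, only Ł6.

In Ł5: every assignment gives 1 — tautology.
In Ł6: every assignment gives 1 — tautology.

both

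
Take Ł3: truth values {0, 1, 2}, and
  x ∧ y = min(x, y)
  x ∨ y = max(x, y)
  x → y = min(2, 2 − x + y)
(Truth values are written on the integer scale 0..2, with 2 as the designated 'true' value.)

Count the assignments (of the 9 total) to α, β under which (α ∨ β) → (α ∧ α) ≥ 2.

α = 0, β = 0 ↦ 2  ≥
α = 0, β = 1 ↦ 1  <
α = 0, β = 2 ↦ 0  <
α = 1, β = 0 ↦ 2  ≥
α = 1, β = 1 ↦ 2  ≥
α = 1, β = 2 ↦ 1  <
α = 2, β = 0 ↦ 2  ≥
α = 2, β = 1 ↦ 2  ≥
α = 2, β = 2 ↦ 2  ≥
So 6 of the 9 assignments meet the threshold.

6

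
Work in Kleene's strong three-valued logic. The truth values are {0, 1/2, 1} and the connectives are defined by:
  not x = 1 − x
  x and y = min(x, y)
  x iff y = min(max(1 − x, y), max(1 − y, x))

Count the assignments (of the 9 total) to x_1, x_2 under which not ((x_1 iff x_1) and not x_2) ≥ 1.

x_1 = 0, x_2 = 0 ↦ 0  <
x_1 = 0, x_2 = 1/2 ↦ 1/2  <
x_1 = 0, x_2 = 1 ↦ 1  ≥
x_1 = 1/2, x_2 = 0 ↦ 1/2  <
x_1 = 1/2, x_2 = 1/2 ↦ 1/2  <
x_1 = 1/2, x_2 = 1 ↦ 1  ≥
x_1 = 1, x_2 = 0 ↦ 0  <
x_1 = 1, x_2 = 1/2 ↦ 1/2  <
x_1 = 1, x_2 = 1 ↦ 1  ≥
So 3 of the 9 assignments meet the threshold.

3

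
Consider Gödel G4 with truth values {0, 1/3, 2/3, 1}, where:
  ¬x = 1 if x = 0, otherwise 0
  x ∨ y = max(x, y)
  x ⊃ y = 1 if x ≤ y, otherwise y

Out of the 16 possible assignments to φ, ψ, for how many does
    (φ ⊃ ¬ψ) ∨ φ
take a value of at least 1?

10

φ = 0, ψ = 0 ↦ 1  ≥
φ = 0, ψ = 1/3 ↦ 1  ≥
φ = 0, ψ = 2/3 ↦ 1  ≥
φ = 0, ψ = 1 ↦ 1  ≥
φ = 1/3, ψ = 0 ↦ 1  ≥
φ = 1/3, ψ = 1/3 ↦ 1/3  <
φ = 1/3, ψ = 2/3 ↦ 1/3  <
φ = 1/3, ψ = 1 ↦ 1/3  <
φ = 2/3, ψ = 0 ↦ 1  ≥
φ = 2/3, ψ = 1/3 ↦ 2/3  <
φ = 2/3, ψ = 2/3 ↦ 2/3  <
φ = 2/3, ψ = 1 ↦ 2/3  <
φ = 1, ψ = 0 ↦ 1  ≥
φ = 1, ψ = 1/3 ↦ 1  ≥
φ = 1, ψ = 2/3 ↦ 1  ≥
φ = 1, ψ = 1 ↦ 1  ≥
So 10 of the 16 assignments meet the threshold.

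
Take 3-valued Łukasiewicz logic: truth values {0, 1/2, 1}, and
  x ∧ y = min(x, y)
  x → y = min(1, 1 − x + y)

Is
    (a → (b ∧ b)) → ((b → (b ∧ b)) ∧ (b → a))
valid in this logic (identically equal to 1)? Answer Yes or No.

Counterexample: take a = 0, b = 1/2.
b ∧ b = 1/2 ∧ 1/2 = 1/2
a → (b ∧ b) = 0 → 1/2 = 1
b ∧ b = 1/2 ∧ 1/2 = 1/2
b → (b ∧ b) = 1/2 → 1/2 = 1
b → a = 1/2 → 0 = 1/2
(b → (b ∧ b)) ∧ (b → a) = 1 ∧ 1/2 = 1/2
(a → (b ∧ b)) → ((b → (b ∧ b)) ∧ (b → a)) = 1 → 1/2 = 1/2
This gives 1/2 ≠ 1.

No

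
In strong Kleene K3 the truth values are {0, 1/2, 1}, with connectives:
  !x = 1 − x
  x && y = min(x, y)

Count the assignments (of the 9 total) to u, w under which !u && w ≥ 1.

1

u = 0, w = 0 ↦ 0  <
u = 0, w = 1/2 ↦ 1/2  <
u = 0, w = 1 ↦ 1  ≥
u = 1/2, w = 0 ↦ 0  <
u = 1/2, w = 1/2 ↦ 1/2  <
u = 1/2, w = 1 ↦ 1/2  <
u = 1, w = 0 ↦ 0  <
u = 1, w = 1/2 ↦ 0  <
u = 1, w = 1 ↦ 0  <
So 1 of the 9 assignments meets the threshold.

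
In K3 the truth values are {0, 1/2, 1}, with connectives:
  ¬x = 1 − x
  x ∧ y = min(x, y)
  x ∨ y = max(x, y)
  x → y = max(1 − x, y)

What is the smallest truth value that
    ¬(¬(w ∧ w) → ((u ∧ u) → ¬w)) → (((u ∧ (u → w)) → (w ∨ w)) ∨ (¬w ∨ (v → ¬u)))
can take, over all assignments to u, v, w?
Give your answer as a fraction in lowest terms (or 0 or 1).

1/2

Take u = 1/2, v = 1/2, w = 1/2:
w ∧ w = 1/2 ∧ 1/2 = 1/2
¬(w ∧ w) = ¬1/2 = 1/2
u ∧ u = 1/2 ∧ 1/2 = 1/2
¬w = ¬1/2 = 1/2
(u ∧ u) → ¬w = 1/2 → 1/2 = 1/2
¬(w ∧ w) → ((u ∧ u) → ¬w) = 1/2 → 1/2 = 1/2
¬(¬(w ∧ w) → ((u ∧ u) → ¬w)) = ¬1/2 = 1/2
u → w = 1/2 → 1/2 = 1/2
u ∧ (u → w) = 1/2 ∧ 1/2 = 1/2
w ∨ w = 1/2 ∨ 1/2 = 1/2
(u ∧ (u → w)) → (w ∨ w) = 1/2 → 1/2 = 1/2
¬w = ¬1/2 = 1/2
¬u = ¬1/2 = 1/2
v → ¬u = 1/2 → 1/2 = 1/2
¬w ∨ (v → ¬u) = 1/2 ∨ 1/2 = 1/2
((u ∧ (u → w)) → (w ∨ w)) ∨ (¬w ∨ (v → ¬u)) = 1/2 ∨ 1/2 = 1/2
¬(¬(w ∧ w) → ((u ∧ u) → ¬w)) → (((u ∧ (u → w)) → (w ∨ w)) ∨ (¬w ∨ (v → ¬u))) = 1/2 → 1/2 = 1/2
No assignment yields a value below 1/2, so this is the minimum.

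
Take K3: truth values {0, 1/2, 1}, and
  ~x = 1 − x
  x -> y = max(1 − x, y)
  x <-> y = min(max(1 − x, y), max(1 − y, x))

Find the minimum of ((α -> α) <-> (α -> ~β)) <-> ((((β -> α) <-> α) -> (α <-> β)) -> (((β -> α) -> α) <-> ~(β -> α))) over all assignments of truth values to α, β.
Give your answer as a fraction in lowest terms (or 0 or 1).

Take α = 0, β = 1/2:
α -> α = 0 -> 0 = 1
~β = ~1/2 = 1/2
α -> ~β = 0 -> 1/2 = 1
(α -> α) <-> (α -> ~β) = 1 <-> 1 = 1
β -> α = 1/2 -> 0 = 1/2
(β -> α) <-> α = 1/2 <-> 0 = 1/2
α <-> β = 0 <-> 1/2 = 1/2
((β -> α) <-> α) -> (α <-> β) = 1/2 -> 1/2 = 1/2
β -> α = 1/2 -> 0 = 1/2
(β -> α) -> α = 1/2 -> 0 = 1/2
β -> α = 1/2 -> 0 = 1/2
~(β -> α) = ~1/2 = 1/2
((β -> α) -> α) <-> ~(β -> α) = 1/2 <-> 1/2 = 1/2
(((β -> α) <-> α) -> (α <-> β)) -> (((β -> α) -> α) <-> ~(β -> α)) = 1/2 -> 1/2 = 1/2
((α -> α) <-> (α -> ~β)) <-> ((((β -> α) <-> α) -> (α <-> β)) -> (((β -> α) -> α) <-> ~(β -> α))) = 1 <-> 1/2 = 1/2
No assignment yields a value below 1/2, so this is the minimum.

1/2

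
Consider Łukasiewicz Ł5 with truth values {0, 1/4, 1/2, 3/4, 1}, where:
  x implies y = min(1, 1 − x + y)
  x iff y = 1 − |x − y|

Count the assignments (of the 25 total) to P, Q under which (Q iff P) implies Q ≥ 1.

value 1: 13 assignments (counts)
value 3/4: 5 assignments
value 1/2: 4 assignments
value 1/4: 2 assignments
value 0: 1 assignment
So 13 of the 25 assignments meet the threshold.

13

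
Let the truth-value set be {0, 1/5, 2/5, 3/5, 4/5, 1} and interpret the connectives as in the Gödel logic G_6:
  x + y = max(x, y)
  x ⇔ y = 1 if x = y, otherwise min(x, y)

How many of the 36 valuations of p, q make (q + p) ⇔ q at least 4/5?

value 1: 21 assignments (counts)
value 4/5: 1 assignment (counts)
value 3/5: 2 assignments
value 2/5: 3 assignments
value 1/5: 4 assignments
value 0: 5 assignments
So 22 of the 36 assignments meet the threshold.

22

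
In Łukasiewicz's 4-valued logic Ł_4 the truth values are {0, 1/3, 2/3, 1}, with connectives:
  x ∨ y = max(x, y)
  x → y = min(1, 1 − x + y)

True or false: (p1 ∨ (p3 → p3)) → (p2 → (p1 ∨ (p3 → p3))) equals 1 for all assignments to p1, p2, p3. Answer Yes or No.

Yes

At p1 = 1/3, p2 = 1, p3 = 1/3, for instance:
p3 → p3 = 1/3 → 1/3 = 1
p1 ∨ (p3 → p3) = 1/3 ∨ 1 = 1
p2 → (p1 ∨ (p3 → p3)) = 1 → 1 = 1
(p1 ∨ (p3 → p3)) → (p2 → (p1 ∨ (p3 → p3))) = 1 → 1 = 1
and checking the remaining 63 assignments likewise gives ≥ 1 in every case.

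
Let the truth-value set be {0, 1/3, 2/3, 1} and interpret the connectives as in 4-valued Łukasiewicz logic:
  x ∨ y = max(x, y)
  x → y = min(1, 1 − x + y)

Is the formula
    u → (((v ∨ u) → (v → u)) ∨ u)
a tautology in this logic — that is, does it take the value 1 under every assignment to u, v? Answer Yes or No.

u = 0, v = 0 ↦ 1
u = 0, v = 1/3 ↦ 1
u = 0, v = 2/3 ↦ 1
u = 0, v = 1 ↦ 1
u = 1/3, v = 0 ↦ 1
u = 1/3, v = 1/3 ↦ 1
u = 1/3, v = 2/3 ↦ 1
u = 1/3, v = 1 ↦ 1
u = 2/3, v = 0 ↦ 1
u = 2/3, v = 1/3 ↦ 1
u = 2/3, v = 2/3 ↦ 1
u = 2/3, v = 1 ↦ 1
u = 1, v = 0 ↦ 1
u = 1, v = 1/3 ↦ 1
u = 1, v = 2/3 ↦ 1
u = 1, v = 1 ↦ 1
Every assignment gives a value ≥ 1.

Yes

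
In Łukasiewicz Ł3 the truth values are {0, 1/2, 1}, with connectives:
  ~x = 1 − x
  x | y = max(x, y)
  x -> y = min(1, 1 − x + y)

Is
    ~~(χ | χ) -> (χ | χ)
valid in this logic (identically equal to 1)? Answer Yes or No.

χ = 0 ↦ 1
χ = 1/2 ↦ 1
χ = 1 ↦ 1
Every assignment gives a value ≥ 1.

Yes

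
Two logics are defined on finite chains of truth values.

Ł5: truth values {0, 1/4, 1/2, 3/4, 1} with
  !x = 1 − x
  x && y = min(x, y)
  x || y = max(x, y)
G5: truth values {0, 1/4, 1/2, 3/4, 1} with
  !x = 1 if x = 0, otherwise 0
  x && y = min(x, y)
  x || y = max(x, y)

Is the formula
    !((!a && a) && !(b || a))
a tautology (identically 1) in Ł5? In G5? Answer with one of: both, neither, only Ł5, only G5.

only G5

In Ł5: at a = 1/4, b = 0 the value is 3/4 — not a tautology.
In G5: every assignment gives 1 — tautology.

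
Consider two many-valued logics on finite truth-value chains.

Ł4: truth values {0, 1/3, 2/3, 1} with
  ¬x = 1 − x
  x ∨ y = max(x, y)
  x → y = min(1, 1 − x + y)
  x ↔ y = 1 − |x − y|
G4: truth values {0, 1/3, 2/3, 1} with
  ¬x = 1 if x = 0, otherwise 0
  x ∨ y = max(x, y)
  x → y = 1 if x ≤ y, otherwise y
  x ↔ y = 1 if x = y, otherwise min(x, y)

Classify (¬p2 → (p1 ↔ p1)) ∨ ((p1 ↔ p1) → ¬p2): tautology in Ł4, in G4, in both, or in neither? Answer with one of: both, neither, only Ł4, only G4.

In Ł4: every assignment gives 1 — tautology.
In G4: every assignment gives 1 — tautology.

both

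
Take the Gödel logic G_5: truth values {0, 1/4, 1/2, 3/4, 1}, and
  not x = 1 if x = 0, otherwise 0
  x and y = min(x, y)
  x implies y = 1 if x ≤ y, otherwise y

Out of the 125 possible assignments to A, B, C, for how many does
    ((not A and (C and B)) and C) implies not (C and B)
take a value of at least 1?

value 1: 109 assignments (counts)
value 0: 16 assignments
So 109 of the 125 assignments meet the threshold.

109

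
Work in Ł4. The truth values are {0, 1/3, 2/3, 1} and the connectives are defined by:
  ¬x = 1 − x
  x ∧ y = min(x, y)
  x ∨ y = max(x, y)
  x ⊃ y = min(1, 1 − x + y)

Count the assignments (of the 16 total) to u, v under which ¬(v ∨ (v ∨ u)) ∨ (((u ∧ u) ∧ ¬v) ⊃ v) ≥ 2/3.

14

u = 0, v = 0 ↦ 1  ≥
u = 0, v = 1/3 ↦ 1  ≥
u = 0, v = 2/3 ↦ 1  ≥
u = 0, v = 1 ↦ 1  ≥
u = 1/3, v = 0 ↦ 2/3  ≥
u = 1/3, v = 1/3 ↦ 1  ≥
u = 1/3, v = 2/3 ↦ 1  ≥
u = 1/3, v = 1 ↦ 1  ≥
u = 2/3, v = 0 ↦ 1/3  <
u = 2/3, v = 1/3 ↦ 2/3  ≥
u = 2/3, v = 2/3 ↦ 1  ≥
u = 2/3, v = 1 ↦ 1  ≥
u = 1, v = 0 ↦ 0  <
u = 1, v = 1/3 ↦ 2/3  ≥
u = 1, v = 2/3 ↦ 1  ≥
u = 1, v = 1 ↦ 1  ≥
So 14 of the 16 assignments meet the threshold.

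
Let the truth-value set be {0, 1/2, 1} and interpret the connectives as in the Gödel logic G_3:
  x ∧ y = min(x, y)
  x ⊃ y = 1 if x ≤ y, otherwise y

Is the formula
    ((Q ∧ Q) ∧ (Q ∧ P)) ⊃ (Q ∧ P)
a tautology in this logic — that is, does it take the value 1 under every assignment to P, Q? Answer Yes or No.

P = 0, Q = 0 ↦ 1
P = 0, Q = 1/2 ↦ 1
P = 0, Q = 1 ↦ 1
P = 1/2, Q = 0 ↦ 1
P = 1/2, Q = 1/2 ↦ 1
P = 1/2, Q = 1 ↦ 1
P = 1, Q = 0 ↦ 1
P = 1, Q = 1/2 ↦ 1
P = 1, Q = 1 ↦ 1
Every assignment gives a value ≥ 1.

Yes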